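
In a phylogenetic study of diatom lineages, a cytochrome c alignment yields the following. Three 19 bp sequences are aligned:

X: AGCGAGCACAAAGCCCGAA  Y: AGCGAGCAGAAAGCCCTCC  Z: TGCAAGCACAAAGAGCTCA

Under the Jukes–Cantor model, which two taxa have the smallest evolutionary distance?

X–Y: 4/19 differ, p = 0.211, d = 0.247.
X–Z: 6/19 differ, p = 0.316, d = 0.410.
Y–Z: 6/19 differ, p = 0.316, d = 0.410.
The smallest distance is between X and Y.

X and Y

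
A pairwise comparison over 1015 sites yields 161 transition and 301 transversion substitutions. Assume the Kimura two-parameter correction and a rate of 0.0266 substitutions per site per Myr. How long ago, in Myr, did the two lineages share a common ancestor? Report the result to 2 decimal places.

13.17

P = 161/1015 ≈ 0.158621 and Q = 301/1015 ≈ 0.296552.
Under the Kimura two-parameter model, d = −½ ln(1 − 2P − Q) − ¼ ln(1 − 2Q).
1 − 2P − Q = 0.386206, giving −½ ln(0.386206) = 0.475692.
1 − 2Q = 0.406896, giving −¼ ln(0.406896) = 0.224799.
d = 0.475692 + 0.224799 = 0.700491.
Under a molecular clock d = 2μt, so t = d/(2μ) = 0.700491 / (2 × 0.0266) = 13.17 Myr.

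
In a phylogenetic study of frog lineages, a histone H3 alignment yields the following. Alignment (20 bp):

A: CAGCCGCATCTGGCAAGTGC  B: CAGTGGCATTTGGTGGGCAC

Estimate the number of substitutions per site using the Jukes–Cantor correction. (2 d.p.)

0.57

The sequences differ at 8 of 20 sites (4, 5, 10, 14, 15, 16, 18, 19), so p = 8/20 = 0.4.
d = −(3/4) ln(1 − 4p/3) = −0.75 ln(1 − 0.533333) = −0.75 ln(0.466667)
  = −0.75 × (-0.762139) = 0.571604 substitutions/site.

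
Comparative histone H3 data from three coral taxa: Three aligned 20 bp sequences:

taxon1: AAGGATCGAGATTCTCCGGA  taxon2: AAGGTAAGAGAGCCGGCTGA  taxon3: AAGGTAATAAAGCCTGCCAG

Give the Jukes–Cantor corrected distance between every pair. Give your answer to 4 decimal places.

taxon1–taxon2: 8/20 sites differ → p = 0.4, d = −0.75 ln(1 − 0.533333) = 0.571605 ≈ 0.5716.
taxon1–taxon3: 11/20 sites differ → p = 0.55, d = −0.75 ln(1 − 0.733333) = 0.991316 ≈ 0.9913.
taxon2–taxon3: 6/20 sites differ → p = 0.3, d = −0.75 ln(1 − 0.4) = 0.383119 ≈ 0.3831.

d(taxon1,taxon2) = 0.5716, d(taxon1,taxon3) = 0.9913, d(taxon2,taxon3) = 0.3831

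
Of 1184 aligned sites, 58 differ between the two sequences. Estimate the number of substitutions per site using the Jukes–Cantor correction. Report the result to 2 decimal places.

0.05

p = 58/1184 ≈ 0.048986.
d = −(3/4) ln(1 − 4p/3) = −0.75 ln(1 − 0.065315) = −0.75 ln(0.934685)
  = −0.75 × (-0.067546) = 0.050660 substitutions/site.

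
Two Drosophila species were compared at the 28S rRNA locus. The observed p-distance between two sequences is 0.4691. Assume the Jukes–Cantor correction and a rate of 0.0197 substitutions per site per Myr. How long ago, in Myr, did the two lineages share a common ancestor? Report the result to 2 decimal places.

18.69

d = −(3/4) ln(1 − 4p/3) = −0.75 ln(1 − 0.625467) = −0.75 ln(0.374533)
  = −0.75 × (-0.982075) = 0.736556 substitutions/site.
Under a molecular clock d = 2μt, so t = d/(2μ) = 0.736556 / (2 × 0.0197) = 18.69 Myr.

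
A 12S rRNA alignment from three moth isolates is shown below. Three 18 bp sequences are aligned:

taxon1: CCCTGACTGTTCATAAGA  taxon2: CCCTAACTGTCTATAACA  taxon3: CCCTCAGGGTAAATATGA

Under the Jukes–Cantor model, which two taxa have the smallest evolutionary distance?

taxon1 and taxon2

taxon1–taxon2: 4/18 differ, p = 0.222, d = 0.264.
taxon1–taxon3: 6/18 differ, p = 0.333, d = 0.441.
taxon2–taxon3: 7/18 differ, p = 0.389, d = 0.548.
The smallest distance is between taxon1 and taxon2.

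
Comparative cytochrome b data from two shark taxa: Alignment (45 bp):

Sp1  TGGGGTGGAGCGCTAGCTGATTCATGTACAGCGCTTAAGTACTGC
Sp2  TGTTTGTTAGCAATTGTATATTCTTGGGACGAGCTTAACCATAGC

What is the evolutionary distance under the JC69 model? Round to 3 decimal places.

0.791

The sequences differ at 22 of 45 sites, so p = 22/45 ≈ 0.488889.
d = −(3/4) ln(1 − 4p/3) = −0.75 ln(1 − 0.651852) = −0.75 ln(0.348148)
  = −0.75 × (-1.055128) = 0.791346 substitutions/site.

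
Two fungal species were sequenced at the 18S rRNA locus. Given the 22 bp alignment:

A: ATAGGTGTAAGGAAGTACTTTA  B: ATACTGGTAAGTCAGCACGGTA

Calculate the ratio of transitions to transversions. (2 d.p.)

0.14

Transitions are A↔G and C↔T; transversions are all other mismatches.
Transitions: 1. Transversions: 7.
R = 1/7 = 0.142857… ≈ 0.14 (to 2 d.p.).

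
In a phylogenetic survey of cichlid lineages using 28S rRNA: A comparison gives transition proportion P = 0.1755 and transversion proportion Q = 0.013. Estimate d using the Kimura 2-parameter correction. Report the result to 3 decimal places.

0.233

Under the Kimura two-parameter model, d = −½ ln(1 − 2P − Q) − ¼ ln(1 − 2Q).
1 − 2P − Q = 0.636, giving −½ ln(0.636) = 0.226278.
1 − 2Q = 0.974, giving −¼ ln(0.974) = 0.006586.
d = 0.226278 + 0.006586 = 0.232864.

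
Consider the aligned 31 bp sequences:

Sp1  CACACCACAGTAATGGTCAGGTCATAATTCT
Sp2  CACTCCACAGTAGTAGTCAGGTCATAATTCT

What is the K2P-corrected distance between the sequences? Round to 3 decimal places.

Of 31 sites, 2 differences are transitions and 1 are transversions, so P = 2/31 ≈ 0.064516 and Q = 1/31 ≈ 0.032258.
Under the Kimura two-parameter model, d = −½ ln(1 − 2P − Q) − ¼ ln(1 − 2Q).
1 − 2P − Q = 0.83871, giving −½ ln(0.83871) = 0.087945.
1 − 2Q = 0.935484, giving −¼ ln(0.935484) = 0.016673.
d = 0.087945 + 0.016673 = 0.104618.

0.105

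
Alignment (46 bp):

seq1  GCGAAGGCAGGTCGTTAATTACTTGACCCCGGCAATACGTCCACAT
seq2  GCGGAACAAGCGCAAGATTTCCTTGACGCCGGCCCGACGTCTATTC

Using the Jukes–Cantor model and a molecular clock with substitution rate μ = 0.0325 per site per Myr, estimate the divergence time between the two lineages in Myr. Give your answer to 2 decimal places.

The sequences differ at 19 of 46 sites, so p = 19/46 ≈ 0.413043.
d = −(3/4) ln(1 − 4p/3) = −0.75 ln(1 − 0.550724) = −0.75 ln(0.449276)
  = −0.75 × (-0.800118) = 0.600089 substitutions/site.
Under a molecular clock d = 2μt, so t = d/(2μ) = 0.600089 / (2 × 0.0325) = 9.23 Myr.

9.23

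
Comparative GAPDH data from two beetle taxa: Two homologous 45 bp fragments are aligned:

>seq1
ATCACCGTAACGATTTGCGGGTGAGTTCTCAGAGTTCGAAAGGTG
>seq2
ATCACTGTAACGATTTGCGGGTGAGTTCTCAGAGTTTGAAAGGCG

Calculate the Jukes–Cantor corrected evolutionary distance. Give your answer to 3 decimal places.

The sequences differ at 3 of 45 sites (6, 37, 44), so p = 3/45 ≈ 0.066667.
d = −(3/4) ln(1 − 4p/3) = −0.75 ln(1 − 0.088889) = −0.75 ln(0.911111)
  = −0.75 × (-0.093091) = 0.069818 substitutions/site.

0.070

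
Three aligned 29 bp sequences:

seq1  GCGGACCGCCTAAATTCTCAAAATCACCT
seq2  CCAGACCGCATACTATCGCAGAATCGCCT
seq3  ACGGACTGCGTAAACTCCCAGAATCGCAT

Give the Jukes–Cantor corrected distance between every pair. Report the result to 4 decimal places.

d(seq1,seq2) = 0.4006, d(seq1,seq3) = 0.3439, d(seq2,seq3) = 0.4006

seq1–seq2: 9/29 sites differ → p ≈ 0.310345, d = −0.75 ln(1 − 0.413793) = 0.400562 ≈ 0.4006.
seq1–seq3: 8/29 sites differ → p ≈ 0.275862, d = −0.75 ln(1 − 0.367816) = 0.343931 ≈ 0.3439.
seq2–seq3: 9/29 sites differ → p ≈ 0.310345, d = −0.75 ln(1 − 0.413793) = 0.400562 ≈ 0.4006.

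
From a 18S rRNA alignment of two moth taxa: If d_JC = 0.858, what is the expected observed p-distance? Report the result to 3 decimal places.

p = (3/4)(1 − e^(−4d/3)) = 0.75 × (1 − e^(-1.144)) = 0.75 × (1 − 0.318542) = 0.511094.

0.511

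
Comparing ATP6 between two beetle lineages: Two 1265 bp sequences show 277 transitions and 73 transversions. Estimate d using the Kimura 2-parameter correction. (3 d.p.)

0.373

P = 277/1265 ≈ 0.218972 and Q = 73/1265 ≈ 0.057708.
Under the Kimura two-parameter model, d = −½ ln(1 − 2P − Q) − ¼ ln(1 − 2Q).
1 − 2P − Q = 0.504348, giving −½ ln(0.504348) = 0.342244.
1 − 2Q = 0.884584, giving −¼ ln(0.884584) = 0.030659.
d = 0.342244 + 0.030659 = 0.372903.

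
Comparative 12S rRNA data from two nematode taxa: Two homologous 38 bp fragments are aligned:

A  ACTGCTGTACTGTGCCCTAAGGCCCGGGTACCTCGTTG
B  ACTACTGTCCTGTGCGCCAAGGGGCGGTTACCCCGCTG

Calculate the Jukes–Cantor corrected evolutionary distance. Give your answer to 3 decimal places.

0.285

The sequences differ at 9 of 38 sites (4, 9, 16, 18, 23, 24, 28, 33, 36), so p = 9/38 ≈ 0.236842.
d = −(3/4) ln(1 − 4p/3) = −0.75 ln(1 − 0.315789) = −0.75 ln(0.684211)
  = −0.75 × (-0.379489) = 0.284617 substitutions/site.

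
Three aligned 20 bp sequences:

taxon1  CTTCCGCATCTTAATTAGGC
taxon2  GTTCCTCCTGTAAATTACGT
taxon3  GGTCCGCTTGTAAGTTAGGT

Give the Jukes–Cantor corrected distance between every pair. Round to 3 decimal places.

d(taxon1,taxon2) = 0.471, d(taxon1,taxon3) = 0.471, d(taxon2,taxon3) = 0.304

taxon1–taxon2: 7/20 sites differ → p = 0.35, d = −0.75 ln(1 − 0.466667) = 0.471457 ≈ 0.471.
taxon1–taxon3: 7/20 sites differ → p = 0.35, d = −0.75 ln(1 − 0.466667) = 0.471457 ≈ 0.471.
taxon2–taxon3: 5/20 sites differ → p = 0.25, d = −0.75 ln(1 − 0.333333) = 0.304098 ≈ 0.304.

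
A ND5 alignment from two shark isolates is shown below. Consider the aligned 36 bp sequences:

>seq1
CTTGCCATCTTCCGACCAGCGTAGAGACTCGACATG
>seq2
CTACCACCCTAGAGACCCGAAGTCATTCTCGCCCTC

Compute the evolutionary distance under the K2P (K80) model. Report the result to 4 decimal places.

1.1603

Of 36 sites, 2 differences are transitions and 17 are transversions, so P = 2/36 ≈ 0.055556 and Q = 17/36 ≈ 0.472222.
Under the Kimura two-parameter model, d = −½ ln(1 − 2P − Q) − ¼ ln(1 − 2Q).
1 − 2P − Q = 0.416666, giving −½ ln(0.416666) = 0.437735.
1 − 2Q = 0.055556, giving −¼ ln(0.055556) = 0.722591.
d = 0.437735 + 0.722591 = 1.160326.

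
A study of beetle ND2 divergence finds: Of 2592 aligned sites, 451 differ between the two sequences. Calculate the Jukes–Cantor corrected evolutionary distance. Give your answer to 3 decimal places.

0.198

p = 451/2592 ≈ 0.173997.
d = −(3/4) ln(1 − 4p/3) = −0.75 ln(1 − 0.231996) = −0.75 ln(0.768004)
  = −0.75 × (-0.263960) = 0.197970 substitutions/site.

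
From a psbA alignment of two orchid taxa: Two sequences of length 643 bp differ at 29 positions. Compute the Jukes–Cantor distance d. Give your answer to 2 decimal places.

p = 29/643 ≈ 0.045101.
d = −(3/4) ln(1 − 4p/3) = −0.75 ln(1 − 0.060135) = −0.75 ln(0.939865)
  = −0.75 × (-0.062019) = 0.046514 substitutions/site.

0.05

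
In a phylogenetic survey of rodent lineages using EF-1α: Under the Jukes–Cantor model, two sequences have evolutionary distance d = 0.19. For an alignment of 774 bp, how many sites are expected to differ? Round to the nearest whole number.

Invert JC69: p = (3/4)(1 − e^(−4d/3)) = 0.75 × (1 − e^(-0.253333)) = 0.75 × (1 − 0.776209) = 0.167843.
Expected differing sites = pL ≈ 0.167843 × 774 = 129.910482 ≈ 130.

130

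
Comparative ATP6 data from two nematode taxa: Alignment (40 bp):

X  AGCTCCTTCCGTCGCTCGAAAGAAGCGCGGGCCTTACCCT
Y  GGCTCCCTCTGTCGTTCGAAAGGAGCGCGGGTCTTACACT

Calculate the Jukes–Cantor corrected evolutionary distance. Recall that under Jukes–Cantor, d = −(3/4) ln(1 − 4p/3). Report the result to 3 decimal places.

The sequences differ at 7 of 40 sites (1, 7, 10, 15, 23, 32, 38), so p = 7/40 = 0.175.
d = −(3/4) ln(1 − 4p/3) = −0.75 ln(1 − 0.233333) = −0.75 ln(0.766667)
  = −0.75 × (-0.265703) = 0.199277 substitutions/site.

0.199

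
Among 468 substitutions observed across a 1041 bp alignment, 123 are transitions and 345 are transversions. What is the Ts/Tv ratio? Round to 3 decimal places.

0.357

R = 123/345 = 0.356521… ≈ 0.357 (to 3 d.p.).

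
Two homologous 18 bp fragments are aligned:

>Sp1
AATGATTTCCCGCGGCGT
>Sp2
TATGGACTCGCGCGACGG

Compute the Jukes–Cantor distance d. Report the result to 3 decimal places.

The sequences differ at 7 of 18 sites (1, 5, 6, 7, 10, 15, 18), so p = 7/18 ≈ 0.388889.
d = −(3/4) ln(1 − 4p/3) = −0.75 ln(1 − 0.518519) = −0.75 ln(0.481481)
  = −0.75 × (-0.730889) = 0.548167 substitutions/site.

0.548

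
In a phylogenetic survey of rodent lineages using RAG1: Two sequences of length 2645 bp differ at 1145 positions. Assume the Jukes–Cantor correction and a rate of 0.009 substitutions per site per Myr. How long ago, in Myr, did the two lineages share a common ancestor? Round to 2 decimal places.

35.87

p = 1145/2645 ≈ 0.432892.
d = −(3/4) ln(1 − 4p/3) = −0.75 ln(1 − 0.577189) = −0.75 ln(0.422811)
  = −0.75 × (-0.860830) = 0.645623 substitutions/site.
Under a molecular clock d = 2μt, so t = d/(2μ) = 0.645623 / (2 × 0.009) = 35.87 Myr.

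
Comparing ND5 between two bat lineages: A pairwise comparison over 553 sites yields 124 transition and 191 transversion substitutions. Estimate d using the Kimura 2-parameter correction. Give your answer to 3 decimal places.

P = 124/553 ≈ 0.224231 and Q = 191/553 ≈ 0.345389.
Under the Kimura two-parameter model, d = −½ ln(1 − 2P − Q) − ¼ ln(1 − 2Q).
1 − 2P − Q = 0.206149, giving −½ ln(0.206149) = 0.789578.
1 − 2Q = 0.309222, giving −¼ ln(0.309222) = 0.293424.
d = 0.789578 + 0.293424 = 1.083002.

1.083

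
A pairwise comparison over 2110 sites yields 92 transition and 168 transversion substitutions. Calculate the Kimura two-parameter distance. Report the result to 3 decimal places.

0.135

P = 92/2110 ≈ 0.043602 and Q = 168/2110 ≈ 0.079621.
Under the Kimura two-parameter model, d = −½ ln(1 − 2P − Q) − ¼ ln(1 − 2Q).
1 − 2P − Q = 0.833175, giving −½ ln(0.833175) = 0.091256.
1 − 2Q = 0.840758, giving −¼ ln(0.840758) = 0.043363.
d = 0.091256 + 0.043363 = 0.134619.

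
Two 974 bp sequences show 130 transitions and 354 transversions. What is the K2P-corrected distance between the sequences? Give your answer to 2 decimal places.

0.82

P = 130/974 ≈ 0.13347 and Q = 354/974 ≈ 0.36345.
Under the Kimura two-parameter model, d = −½ ln(1 − 2P − Q) − ¼ ln(1 − 2Q).
1 − 2P − Q = 0.36961, giving −½ ln(0.36961) = 0.497653.
1 − 2Q = 0.2731, giving −¼ ln(0.2731) = 0.324479.
d = 0.497653 + 0.324479 = 0.822132.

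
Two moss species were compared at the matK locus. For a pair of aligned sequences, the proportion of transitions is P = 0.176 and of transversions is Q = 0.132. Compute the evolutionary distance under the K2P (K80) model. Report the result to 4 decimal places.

0.4075

Under the Kimura two-parameter model, d = −½ ln(1 − 2P − Q) − ¼ ln(1 − 2Q).
1 − 2P − Q = 0.516, giving −½ ln(0.516) = 0.330824.
1 − 2Q = 0.736, giving −¼ ln(0.736) = 0.076631.
d = 0.330824 + 0.076631 = 0.407455.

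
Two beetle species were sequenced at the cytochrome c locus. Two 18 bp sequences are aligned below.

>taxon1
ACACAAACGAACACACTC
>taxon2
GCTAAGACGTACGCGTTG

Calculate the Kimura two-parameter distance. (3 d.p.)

0.899

Of 18 sites, 5 differences are transitions and 4 are transversions, so P = 5/18 ≈ 0.277778 and Q = 4/18 ≈ 0.222222.
Under the Kimura two-parameter model, d = −½ ln(1 − 2P − Q) − ¼ ln(1 − 2Q).
1 − 2P − Q = 0.222222, giving −½ ln(0.222222) = 0.752039.
1 − 2Q = 0.555556, giving −¼ ln(0.555556) = 0.146946.
d = 0.752039 + 0.146946 = 0.898985.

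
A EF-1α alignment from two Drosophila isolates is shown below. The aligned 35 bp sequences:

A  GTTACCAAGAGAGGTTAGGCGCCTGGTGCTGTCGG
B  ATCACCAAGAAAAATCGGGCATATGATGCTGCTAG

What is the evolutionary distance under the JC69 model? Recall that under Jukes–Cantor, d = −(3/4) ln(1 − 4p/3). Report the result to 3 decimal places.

0.572

The sequences differ at 14 of 35 sites, so p = 14/35 = 0.4.
d = −(3/4) ln(1 − 4p/3) = −0.75 ln(1 − 0.533333) = −0.75 ln(0.466667)
  = −0.75 × (-0.762139) = 0.571604 substitutions/site.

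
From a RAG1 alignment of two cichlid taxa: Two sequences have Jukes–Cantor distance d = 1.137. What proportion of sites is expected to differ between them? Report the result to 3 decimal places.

p = (3/4)(1 − e^(−4d/3)) = 0.75 × (1 − e^(-1.516)) = 0.75 × (1 − 0.219588) = 0.585309.

0.585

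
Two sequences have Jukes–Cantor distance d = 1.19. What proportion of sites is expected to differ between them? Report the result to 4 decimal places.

0.5965

p = (3/4)(1 − e^(−4d/3)) = 0.75 × (1 − e^(-1.586667)) = 0.75 × (1 − 0.204606) = 0.596546.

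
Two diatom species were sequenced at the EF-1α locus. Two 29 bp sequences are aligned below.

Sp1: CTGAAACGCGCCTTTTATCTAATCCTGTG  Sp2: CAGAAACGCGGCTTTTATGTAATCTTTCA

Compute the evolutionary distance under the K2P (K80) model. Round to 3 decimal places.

Of 29 sites, 3 differences are transitions and 4 are transversions, so P = 3/29 ≈ 0.103448 and Q = 4/29 ≈ 0.137931.
Under the Kimura two-parameter model, d = −½ ln(1 − 2P − Q) − ¼ ln(1 − 2Q).
1 − 2P − Q = 0.655173, giving −½ ln(0.655173) = 0.211428.
1 − 2Q = 0.724138, giving −¼ ln(0.724138) = 0.080693.
d = 0.211428 + 0.080693 = 0.292121.

0.292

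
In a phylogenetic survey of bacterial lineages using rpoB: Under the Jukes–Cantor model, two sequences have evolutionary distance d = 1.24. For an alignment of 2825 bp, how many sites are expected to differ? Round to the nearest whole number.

1713

Invert JC69: p = (3/4)(1 − e^(−4d/3)) = 0.75 × (1 − e^(-1.653333)) = 0.75 × (1 − 0.191411) = 0.606442.
Expected differing sites = pL ≈ 0.606442 × 2825 = 1713.19865 ≈ 1713.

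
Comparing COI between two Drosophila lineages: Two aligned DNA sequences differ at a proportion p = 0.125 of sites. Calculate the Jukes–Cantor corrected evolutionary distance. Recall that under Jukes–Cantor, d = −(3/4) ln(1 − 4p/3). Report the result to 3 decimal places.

d = −(3/4) ln(1 − 4p/3) = −0.75 ln(1 − 0.166667) = −0.75 ln(0.833333)
  = −0.75 × (-0.182322) = 0.136742 substitutions/site.

0.137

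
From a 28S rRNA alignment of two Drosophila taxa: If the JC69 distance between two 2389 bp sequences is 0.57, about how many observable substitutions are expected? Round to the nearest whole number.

Invert JC69: p = (3/4)(1 − e^(−4d/3)) = 0.75 × (1 − e^(-0.76)) = 0.75 × (1 − 0.467666) = 0.399251.
Expected differing sites = pL ≈ 0.399251 × 2389 = 953.810639 ≈ 954.

954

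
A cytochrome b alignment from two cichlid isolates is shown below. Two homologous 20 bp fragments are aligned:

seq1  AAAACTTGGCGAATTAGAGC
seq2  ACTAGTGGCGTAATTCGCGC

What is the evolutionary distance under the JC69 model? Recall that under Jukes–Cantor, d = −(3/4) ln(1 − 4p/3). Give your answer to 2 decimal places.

The sequences differ at 9 of 20 sites (2, 3, 5, 7, 9, 10, 11, 16, 18), so p = 9/20 = 0.45.
d = −(3/4) ln(1 − 4p/3) = −0.75 ln(1 − 0.6) = −0.75 ln(0.4)
  = −0.75 × (-0.916291) = 0.687218 substitutions/site.

0.69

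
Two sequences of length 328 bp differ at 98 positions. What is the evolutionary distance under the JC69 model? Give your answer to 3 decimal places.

0.381

p = 98/328 ≈ 0.29878.
d = −(3/4) ln(1 − 4p/3) = −0.75 ln(1 − 0.398373) = −0.75 ln(0.601627)
  = −0.75 × (-0.508118) = 0.381089 substitutions/site.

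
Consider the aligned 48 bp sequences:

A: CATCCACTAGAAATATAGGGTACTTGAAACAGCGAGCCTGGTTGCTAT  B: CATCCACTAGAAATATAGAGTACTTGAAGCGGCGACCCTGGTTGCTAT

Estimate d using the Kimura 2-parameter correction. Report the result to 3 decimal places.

0.089

Of 48 sites, 3 differences are transitions and 1 are transversions, so P = 3/48 = 0.0625 and Q = 1/48 ≈ 0.020833.
Under the Kimura two-parameter model, d = −½ ln(1 − 2P − Q) − ¼ ln(1 − 2Q).
1 − 2P − Q = 0.854167, giving −½ ln(0.854167) = 0.078814.
1 − 2Q = 0.958334, giving −¼ ln(0.958334) = 0.010640.
d = 0.078814 + 0.010640 = 0.089454.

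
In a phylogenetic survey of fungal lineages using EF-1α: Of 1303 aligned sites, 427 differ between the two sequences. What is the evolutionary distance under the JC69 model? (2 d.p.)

0.43

p = 427/1303 ≈ 0.327705.
d = −(3/4) ln(1 − 4p/3) = −0.75 ln(1 − 0.43694) = −0.75 ln(0.56306)
  = −0.75 × (-0.574369) = 0.430777 substitutions/site.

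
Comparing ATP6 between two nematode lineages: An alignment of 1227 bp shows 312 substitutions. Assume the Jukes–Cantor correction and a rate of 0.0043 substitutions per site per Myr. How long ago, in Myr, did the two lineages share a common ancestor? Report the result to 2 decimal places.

36.11

p = 312/1227 ≈ 0.254279.
d = −(3/4) ln(1 − 4p/3) = −0.75 ln(1 − 0.339039) = −0.75 ln(0.660961)
  = −0.75 × (-0.414060) = 0.310545 substitutions/site.
Under a molecular clock d = 2μt, so t = d/(2μ) = 0.310545 / (2 × 0.0043) = 36.11 Myr.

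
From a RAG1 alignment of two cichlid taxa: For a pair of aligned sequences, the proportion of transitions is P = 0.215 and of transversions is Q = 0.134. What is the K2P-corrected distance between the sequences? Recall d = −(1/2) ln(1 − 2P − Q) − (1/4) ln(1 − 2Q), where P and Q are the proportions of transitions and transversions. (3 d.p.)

Under the Kimura two-parameter model, d = −½ ln(1 − 2P − Q) − ¼ ln(1 − 2Q).
1 − 2P − Q = 0.436, giving −½ ln(0.436) = 0.415057.
1 − 2Q = 0.732, giving −¼ ln(0.732) = 0.077994.
d = 0.415057 + 0.077994 = 0.493051.

0.493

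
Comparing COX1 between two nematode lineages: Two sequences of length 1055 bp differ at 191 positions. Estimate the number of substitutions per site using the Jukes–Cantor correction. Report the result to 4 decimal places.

p = 191/1055 ≈ 0.181043.
d = −(3/4) ln(1 − 4p/3) = −0.75 ln(1 − 0.241391) = −0.75 ln(0.758609)
  = −0.75 × (-0.276269) = 0.207202 substitutions/site.

0.2072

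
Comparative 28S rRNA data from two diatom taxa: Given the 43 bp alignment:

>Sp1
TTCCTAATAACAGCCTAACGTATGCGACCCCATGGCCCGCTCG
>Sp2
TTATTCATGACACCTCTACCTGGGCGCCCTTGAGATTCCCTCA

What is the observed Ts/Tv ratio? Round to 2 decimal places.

Transitions are A↔G and C↔T; transversions are all other mismatches.
Transitions: 12. Transversions: 9.
R = 12/9 = 1.333333… ≈ 1.33 (to 2 d.p.).

1.33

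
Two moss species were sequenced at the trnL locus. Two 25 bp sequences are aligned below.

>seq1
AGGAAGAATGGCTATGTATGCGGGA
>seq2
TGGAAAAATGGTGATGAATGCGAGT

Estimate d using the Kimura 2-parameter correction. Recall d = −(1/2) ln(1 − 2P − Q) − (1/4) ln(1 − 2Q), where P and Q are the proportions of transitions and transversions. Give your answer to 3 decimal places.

Of 25 sites, 3 differences are transitions and 4 are transversions, so P = 3/25 = 0.12 and Q = 4/25 = 0.16.
Under the Kimura two-parameter model, d = −½ ln(1 − 2P − Q) − ¼ ln(1 − 2Q).
1 − 2P − Q = 0.6, giving −½ ln(0.6) = 0.255413.
1 − 2Q = 0.68, giving −¼ ln(0.68) = 0.096416.
d = 0.255413 + 0.096416 = 0.351829.

0.352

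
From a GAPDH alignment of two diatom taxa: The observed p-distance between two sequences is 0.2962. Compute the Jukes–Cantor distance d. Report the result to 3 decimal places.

d = −(3/4) ln(1 − 4p/3) = −0.75 ln(1 − 0.394933) = −0.75 ln(0.605067)
  = −0.75 × (-0.502416) = 0.376812 substitutions/site.

0.377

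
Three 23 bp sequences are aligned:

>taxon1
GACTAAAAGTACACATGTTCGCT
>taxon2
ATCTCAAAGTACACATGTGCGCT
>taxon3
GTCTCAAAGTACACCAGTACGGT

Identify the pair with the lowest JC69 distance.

taxon1 and taxon2

taxon1–taxon2: 4/23 differ, p = 0.174, d = 0.198.
taxon1–taxon3: 6/23 differ, p = 0.261, d = 0.321.
taxon2–taxon3: 5/23 differ, p = 0.217, d = 0.257.
The smallest distance is between taxon1 and taxon2.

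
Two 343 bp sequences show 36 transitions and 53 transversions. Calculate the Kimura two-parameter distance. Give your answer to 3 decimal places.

0.319

P = 36/343 ≈ 0.104956 and Q = 53/343 ≈ 0.154519.
Under the Kimura two-parameter model, d = −½ ln(1 − 2P − Q) − ¼ ln(1 − 2Q).
1 − 2P − Q = 0.635569, giving −½ ln(0.635569) = 0.226617.
1 − 2Q = 0.690962, giving −¼ ln(0.690962) = 0.092418.
d = 0.226617 + 0.092418 = 0.319035.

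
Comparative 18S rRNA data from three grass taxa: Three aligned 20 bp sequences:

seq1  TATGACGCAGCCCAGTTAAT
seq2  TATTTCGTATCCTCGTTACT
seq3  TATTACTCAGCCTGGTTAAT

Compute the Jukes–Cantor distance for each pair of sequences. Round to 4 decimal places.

d(seq1,seq2) = 0.4715, d(seq1,seq3) = 0.2326, d(seq2,seq3) = 0.3831

seq1–seq2: 7/20 sites differ → p = 0.35, d = −0.75 ln(1 − 0.466667) = 0.471457 ≈ 0.4715.
seq1–seq3: 4/20 sites differ → p = 0.2, d = −0.75 ln(1 − 0.266667) = 0.232617 ≈ 0.2326.
seq2–seq3: 6/20 sites differ → p = 0.3, d = −0.75 ln(1 − 0.4) = 0.383119 ≈ 0.3831.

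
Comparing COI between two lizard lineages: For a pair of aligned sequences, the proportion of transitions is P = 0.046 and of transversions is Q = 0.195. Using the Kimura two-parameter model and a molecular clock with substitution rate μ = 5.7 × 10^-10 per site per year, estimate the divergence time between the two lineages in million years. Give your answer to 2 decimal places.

Under the Kimura two-parameter model, d = −½ ln(1 − 2P − Q) − ¼ ln(1 − 2Q).
1 − 2P − Q = 0.713, giving −½ ln(0.713) = 0.169137.
1 − 2Q = 0.61, giving −¼ ln(0.61) = 0.123574.
d = 0.169137 + 0.123574 = 0.292711.
Under a molecular clock d = 2μt, so t = d/(2μ) = 0.292711 / (2 × 5.7 × 10^-10) = 256.76 million years.

256.76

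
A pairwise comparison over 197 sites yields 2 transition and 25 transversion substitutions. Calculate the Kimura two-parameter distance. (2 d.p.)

0.15

P = 2/197 ≈ 0.010152 and Q = 25/197 ≈ 0.126904.
Under the Kimura two-parameter model, d = −½ ln(1 − 2P − Q) − ¼ ln(1 − 2Q).
1 − 2P − Q = 0.852792, giving −½ ln(0.852792) = 0.079620.
1 − 2Q = 0.746192, giving −¼ ln(0.746192) = 0.073193.
d = 0.079620 + 0.073193 = 0.152813.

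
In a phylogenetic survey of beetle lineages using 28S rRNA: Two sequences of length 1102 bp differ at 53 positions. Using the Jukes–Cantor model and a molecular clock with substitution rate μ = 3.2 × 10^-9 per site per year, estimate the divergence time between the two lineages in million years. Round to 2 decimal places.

p = 53/1102 ≈ 0.048094.
d = −(3/4) ln(1 − 4p/3) = −0.75 ln(1 − 0.064125) = −0.75 ln(0.935875)
  = −0.75 × (-0.066273) = 0.049705 substitutions/site.
Under a molecular clock d = 2μt, so t = d/(2μ) = 0.049705 / (2 × 3.2 × 10^-9) = 7.77 million years.

7.77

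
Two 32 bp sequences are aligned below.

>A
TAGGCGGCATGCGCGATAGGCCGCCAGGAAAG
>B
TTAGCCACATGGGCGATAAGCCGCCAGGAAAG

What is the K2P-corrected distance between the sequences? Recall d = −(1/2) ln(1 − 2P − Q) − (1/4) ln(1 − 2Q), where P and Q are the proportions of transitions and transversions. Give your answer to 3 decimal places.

0.217

Of 32 sites, 3 differences are transitions and 3 are transversions, so P = 3/32 = 0.09375 and Q = 3/32 = 0.09375.
Under the Kimura two-parameter model, d = −½ ln(1 − 2P − Q) − ¼ ln(1 − 2Q).
1 − 2P − Q = 0.71875, giving −½ ln(0.71875) = 0.165121.
1 − 2Q = 0.8125, giving −¼ ln(0.8125) = 0.051910.
d = 0.165121 + 0.051910 = 0.217031.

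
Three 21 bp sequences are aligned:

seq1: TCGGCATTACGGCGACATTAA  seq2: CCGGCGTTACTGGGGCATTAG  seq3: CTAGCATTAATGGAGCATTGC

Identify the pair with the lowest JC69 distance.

seq1 and seq2

seq1–seq2: 6/21 differ, p = 0.286, d = 0.360.
seq1–seq3: 10/21 differ, p = 0.476, d = 0.756.
seq2–seq3: 7/21 differ, p = 0.333, d = 0.441.
The smallest distance is between seq1 and seq2.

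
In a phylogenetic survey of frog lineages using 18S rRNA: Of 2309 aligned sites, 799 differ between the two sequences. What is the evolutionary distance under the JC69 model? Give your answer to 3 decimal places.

0.464

p = 799/2309 ≈ 0.346037.
d = −(3/4) ln(1 − 4p/3) = −0.75 ln(1 − 0.461383) = −0.75 ln(0.538617)
  = −0.75 × (-0.618751) = 0.464063 substitutions/site.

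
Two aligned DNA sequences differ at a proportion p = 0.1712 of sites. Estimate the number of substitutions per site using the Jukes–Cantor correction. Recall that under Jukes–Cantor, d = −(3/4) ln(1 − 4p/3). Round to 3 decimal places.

0.194

d = −(3/4) ln(1 − 4p/3) = −0.75 ln(1 − 0.228267) = −0.75 ln(0.771733)
  = −0.75 × (-0.259117) = 0.194338 substitutions/site.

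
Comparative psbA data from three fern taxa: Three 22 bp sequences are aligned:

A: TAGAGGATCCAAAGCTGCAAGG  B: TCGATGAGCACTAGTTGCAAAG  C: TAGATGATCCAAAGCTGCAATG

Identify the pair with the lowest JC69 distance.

A and C

A–B: 8/22 differ, p = 0.364, d = 0.497.
A–C: 2/22 differ, p = 0.091, d = 0.097.
B–C: 7/22 differ, p = 0.318, d = 0.414.
The smallest distance is between A and C.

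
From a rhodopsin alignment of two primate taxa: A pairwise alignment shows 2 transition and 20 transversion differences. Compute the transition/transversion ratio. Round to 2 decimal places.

R = 2/20 = 0.10.

0.10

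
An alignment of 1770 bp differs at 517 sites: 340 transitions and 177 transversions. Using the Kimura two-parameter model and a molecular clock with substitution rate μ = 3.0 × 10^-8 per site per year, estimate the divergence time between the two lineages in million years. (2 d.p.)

P = 340/1770 ≈ 0.19209 and Q = 177/1770 = 0.1.
Under the Kimura two-parameter model, d = −½ ln(1 − 2P − Q) − ¼ ln(1 − 2Q).
1 − 2P − Q = 0.51582, giving −½ ln(0.51582) = 0.330999.
1 − 2Q = 0.8, giving −¼ ln(0.8) = 0.055786.
d = 0.330999 + 0.055786 = 0.386785.
Under a molecular clock d = 2μt, so t = d/(2μ) = 0.386785 / (2 × 3.0 × 10^-8) = 6.45 million years.

6.45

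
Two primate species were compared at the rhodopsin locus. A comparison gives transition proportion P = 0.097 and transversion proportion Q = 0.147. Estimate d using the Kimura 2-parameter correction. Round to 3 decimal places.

0.296

Under the Kimura two-parameter model, d = −½ ln(1 − 2P − Q) − ¼ ln(1 − 2Q).
1 − 2P − Q = 0.659, giving −½ ln(0.659) = 0.208516.
1 − 2Q = 0.706, giving −¼ ln(0.706) = 0.087035.
d = 0.208516 + 0.087035 = 0.295551.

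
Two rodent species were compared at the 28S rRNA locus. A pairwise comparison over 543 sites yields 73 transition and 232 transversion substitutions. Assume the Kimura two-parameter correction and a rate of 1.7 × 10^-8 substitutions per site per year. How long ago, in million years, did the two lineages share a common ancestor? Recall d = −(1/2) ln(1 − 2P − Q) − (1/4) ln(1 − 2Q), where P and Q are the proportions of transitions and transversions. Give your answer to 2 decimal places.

P = 73/543 ≈ 0.134438 and Q = 232/543 ≈ 0.427256.
Under the Kimura two-parameter model, d = −½ ln(1 − 2P − Q) − ¼ ln(1 − 2Q).
1 − 2P − Q = 0.303868, giving −½ ln(0.303868) = 0.595581.
1 − 2Q = 0.145488, giving −¼ ln(0.145488) = 0.481915.
d = 0.595581 + 0.481915 = 1.077496.
Under a molecular clock d = 2μt, so t = d/(2μ) = 1.077496 / (2 × 1.7 × 10^-8) = 31.69 million years.

31.69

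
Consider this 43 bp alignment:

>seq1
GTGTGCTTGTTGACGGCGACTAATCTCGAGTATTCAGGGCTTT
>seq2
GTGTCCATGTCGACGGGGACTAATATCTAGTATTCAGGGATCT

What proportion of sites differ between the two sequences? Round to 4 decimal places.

0.1860

The sequences differ at 8 of 43 positions (sites 5, 7, 11, 17, 25, 28, 40, 42).
p = 8/43 = 0.186046… ≈ 0.1860 (to 4 d.p.).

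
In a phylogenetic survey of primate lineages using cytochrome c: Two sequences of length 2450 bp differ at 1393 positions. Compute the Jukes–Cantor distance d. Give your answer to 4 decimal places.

1.0644

p = 1393/2450 ≈ 0.568571.
d = −(3/4) ln(1 − 4p/3) = −0.75 ln(1 − 0.758095) = −0.75 ln(0.241905)
  = −0.75 × (-1.419210) = 1.064408 substitutions/site.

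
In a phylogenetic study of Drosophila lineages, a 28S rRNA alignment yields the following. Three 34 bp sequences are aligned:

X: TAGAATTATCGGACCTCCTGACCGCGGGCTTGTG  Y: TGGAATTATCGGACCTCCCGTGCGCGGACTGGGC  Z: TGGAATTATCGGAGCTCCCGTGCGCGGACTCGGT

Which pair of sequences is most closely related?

Y and Z

X–Y: 8/34 differ, p = 0.235, d = 0.282.
X–Z: 9/34 differ, p = 0.265, d = 0.326.
Y–Z: 3/34 differ, p = 0.088, d = 0.094.
The smallest distance is between Y and Z.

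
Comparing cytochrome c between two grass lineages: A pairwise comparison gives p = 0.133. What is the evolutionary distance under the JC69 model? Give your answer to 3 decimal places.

d = −(3/4) ln(1 − 4p/3) = −0.75 ln(1 − 0.177333) = −0.75 ln(0.822667)
  = −0.75 × (-0.195204) = 0.146403 substitutions/site.

0.146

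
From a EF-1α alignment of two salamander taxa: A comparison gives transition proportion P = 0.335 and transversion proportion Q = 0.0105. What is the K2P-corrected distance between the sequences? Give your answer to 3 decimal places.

Under the Kimura two-parameter model, d = −½ ln(1 − 2P − Q) − ¼ ln(1 − 2Q).
1 − 2P − Q = 0.3195, giving −½ ln(0.3195) = 0.570499.
1 − 2Q = 0.979, giving −¼ ln(0.979) = 0.005306.
d = 0.570499 + 0.005306 = 0.575805.

0.576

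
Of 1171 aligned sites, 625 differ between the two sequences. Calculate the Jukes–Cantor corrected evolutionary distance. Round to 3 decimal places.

0.933

p = 625/1171 ≈ 0.533732.
d = −(3/4) ln(1 − 4p/3) = −0.75 ln(1 − 0.711643) = −0.75 ln(0.288357)
  = −0.75 × (-1.243556) = 0.932667 substitutions/site.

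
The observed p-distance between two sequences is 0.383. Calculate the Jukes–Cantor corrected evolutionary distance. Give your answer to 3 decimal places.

d = −(3/4) ln(1 − 4p/3) = −0.75 ln(1 − 0.510667) = −0.75 ln(0.489333)
  = −0.75 × (-0.714712) = 0.536034 substitutions/site.

0.536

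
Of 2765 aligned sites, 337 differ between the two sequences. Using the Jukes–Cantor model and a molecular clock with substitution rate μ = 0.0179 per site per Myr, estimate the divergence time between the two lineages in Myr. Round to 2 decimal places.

3.72

p = 337/2765 ≈ 0.121881.
d = −(3/4) ln(1 − 4p/3) = −0.75 ln(1 − 0.162508) = −0.75 ln(0.837492)
  = −0.75 × (-0.177344) = 0.133008 substitutions/site.
Under a molecular clock d = 2μt, so t = d/(2μ) = 0.133008 / (2 × 0.0179) = 3.72 Myr.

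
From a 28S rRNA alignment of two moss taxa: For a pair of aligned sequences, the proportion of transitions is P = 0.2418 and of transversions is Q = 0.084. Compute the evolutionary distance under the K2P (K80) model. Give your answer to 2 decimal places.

0.47

Under the Kimura two-parameter model, d = −½ ln(1 − 2P − Q) − ¼ ln(1 − 2Q).
1 − 2P − Q = 0.4324, giving −½ ln(0.4324) = 0.419202.
1 − 2Q = 0.832, giving −¼ ln(0.832) = 0.045981.
d = 0.419202 + 0.045981 = 0.465183.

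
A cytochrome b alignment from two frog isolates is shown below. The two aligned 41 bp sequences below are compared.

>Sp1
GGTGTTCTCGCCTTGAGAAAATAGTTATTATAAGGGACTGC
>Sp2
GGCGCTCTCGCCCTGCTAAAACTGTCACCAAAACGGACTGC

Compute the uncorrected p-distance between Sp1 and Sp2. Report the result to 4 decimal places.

The sequences differ at 12 of 41 positions.
p = 12/41 = 0.292682… ≈ 0.2927 (to 4 d.p.).

0.2927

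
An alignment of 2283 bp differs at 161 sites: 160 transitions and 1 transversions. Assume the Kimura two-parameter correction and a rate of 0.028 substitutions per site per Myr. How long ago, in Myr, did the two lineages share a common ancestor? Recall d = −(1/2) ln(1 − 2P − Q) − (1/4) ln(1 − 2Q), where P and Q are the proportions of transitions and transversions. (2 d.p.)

1.36

P = 160/2283 ≈ 0.070083 and Q = 1/2283 ≈ 0.000438.
Under the Kimura two-parameter model, d = −½ ln(1 − 2P − Q) − ¼ ln(1 − 2Q).
1 − 2P − Q = 0.859396, giving −½ ln(0.859396) = 0.075763.
1 − 2Q = 0.999124, giving −¼ ln(0.999124) = 0.000219.
d = 0.075763 + 0.000219 = 0.075982.
Under a molecular clock d = 2μt, so t = d/(2μ) = 0.075982 / (2 × 0.028) = 1.36 Myr.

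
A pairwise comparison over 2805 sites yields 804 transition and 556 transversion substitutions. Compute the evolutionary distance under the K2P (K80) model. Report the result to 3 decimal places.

0.864

P = 804/2805 ≈ 0.286631 and Q = 556/2805 ≈ 0.198217.
Under the Kimura two-parameter model, d = −½ ln(1 − 2P − Q) − ¼ ln(1 − 2Q).
1 − 2P − Q = 0.228521, giving −½ ln(0.228521) = 0.738064.
1 − 2Q = 0.603566, giving −¼ ln(0.603566) = 0.126225.
d = 0.738064 + 0.126225 = 0.864289.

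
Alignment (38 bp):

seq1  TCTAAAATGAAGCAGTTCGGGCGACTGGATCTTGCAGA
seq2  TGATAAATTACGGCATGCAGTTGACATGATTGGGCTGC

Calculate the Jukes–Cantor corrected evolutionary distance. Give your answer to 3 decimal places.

The sequences differ at 19 of 38 sites, so p = 19/38 = 0.5.
d = −(3/4) ln(1 − 4p/3) = −0.75 ln(1 − 0.666667) = −0.75 ln(0.333333)
  = −0.75 × (-1.098613) = 0.823960 substitutions/site.

0.824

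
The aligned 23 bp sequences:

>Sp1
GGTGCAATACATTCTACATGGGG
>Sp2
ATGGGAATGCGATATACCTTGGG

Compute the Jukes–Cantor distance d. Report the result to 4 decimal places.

The sequences differ at 10 of 23 sites (1, 2, 3, 5, 9, 11, 12, 14, 18, 20), so p = 10/23 ≈ 0.434783.
d = −(3/4) ln(1 − 4p/3) = −0.75 ln(1 − 0.579711) = −0.75 ln(0.420289)
  = −0.75 × (-0.866813) = 0.650110 substitutions/site.

0.6501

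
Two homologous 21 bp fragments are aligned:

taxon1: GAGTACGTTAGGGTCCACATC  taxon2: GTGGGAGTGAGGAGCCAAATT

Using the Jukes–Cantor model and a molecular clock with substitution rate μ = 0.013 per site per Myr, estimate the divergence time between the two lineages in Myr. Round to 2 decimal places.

24.44

The sequences differ at 9 of 21 sites (2, 4, 5, 6, 9, 13, 14, 18, 21), so p = 9/21 ≈ 0.428571.
d = −(3/4) ln(1 − 4p/3) = −0.75 ln(1 − 0.571428) = −0.75 ln(0.428572)
  = −0.75 × (-0.847297) = 0.635473 substitutions/site.
Under a molecular clock d = 2μt, so t = d/(2μ) = 0.635473 / (2 × 0.013) = 24.44 Myr.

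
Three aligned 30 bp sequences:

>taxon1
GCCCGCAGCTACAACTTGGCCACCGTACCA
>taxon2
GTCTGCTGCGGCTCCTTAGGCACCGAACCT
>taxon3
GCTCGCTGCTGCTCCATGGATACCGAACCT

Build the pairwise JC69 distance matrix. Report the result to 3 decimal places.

taxon1–taxon2: 11/30 sites differ → p ≈ 0.366667, d = −0.75 ln(1 − 0.488889) = 0.503376 ≈ 0.503.
taxon1–taxon3: 10/30 sites differ → p ≈ 0.333333, d = −0.75 ln(1 − 0.444444) = 0.440839 ≈ 0.441.
taxon2–taxon3: 8/30 sites differ → p ≈ 0.266667, d = −0.75 ln(1 − 0.355556) = 0.329526 ≈ 0.330.

d(taxon1,taxon2) = 0.503, d(taxon1,taxon3) = 0.441, d(taxon2,taxon3) = 0.330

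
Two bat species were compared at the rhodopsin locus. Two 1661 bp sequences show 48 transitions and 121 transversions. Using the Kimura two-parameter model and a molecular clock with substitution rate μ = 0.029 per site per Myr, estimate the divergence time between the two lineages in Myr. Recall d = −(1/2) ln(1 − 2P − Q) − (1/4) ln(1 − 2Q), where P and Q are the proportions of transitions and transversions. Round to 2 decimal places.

P = 48/1661 ≈ 0.028898 and Q = 121/1661 ≈ 0.072848.
Under the Kimura two-parameter model, d = −½ ln(1 − 2P − Q) − ¼ ln(1 − 2Q).
1 − 2P − Q = 0.869356, giving −½ ln(0.869356) = 0.070001.
1 − 2Q = 0.854304, giving −¼ ln(0.854304) = 0.039367.
d = 0.070001 + 0.039367 = 0.109368.
Under a molecular clock d = 2μt, so t = d/(2μ) = 0.109368 / (2 × 0.029) = 1.89 Myr.

1.89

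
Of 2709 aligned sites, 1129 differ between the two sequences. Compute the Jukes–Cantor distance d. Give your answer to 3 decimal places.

p = 1129/2709 ≈ 0.416759.
d = −(3/4) ln(1 − 4p/3) = −0.75 ln(1 − 0.555679) = −0.75 ln(0.444321)
  = −0.75 × (-0.811208) = 0.608406 substitutions/site.

0.608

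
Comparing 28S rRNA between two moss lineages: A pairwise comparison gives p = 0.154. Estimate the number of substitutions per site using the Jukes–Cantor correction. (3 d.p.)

0.172

d = −(3/4) ln(1 − 4p/3) = −0.75 ln(1 − 0.205333) = −0.75 ln(0.794667)
  = −0.75 × (-0.229832) = 0.172374 substitutions/site.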